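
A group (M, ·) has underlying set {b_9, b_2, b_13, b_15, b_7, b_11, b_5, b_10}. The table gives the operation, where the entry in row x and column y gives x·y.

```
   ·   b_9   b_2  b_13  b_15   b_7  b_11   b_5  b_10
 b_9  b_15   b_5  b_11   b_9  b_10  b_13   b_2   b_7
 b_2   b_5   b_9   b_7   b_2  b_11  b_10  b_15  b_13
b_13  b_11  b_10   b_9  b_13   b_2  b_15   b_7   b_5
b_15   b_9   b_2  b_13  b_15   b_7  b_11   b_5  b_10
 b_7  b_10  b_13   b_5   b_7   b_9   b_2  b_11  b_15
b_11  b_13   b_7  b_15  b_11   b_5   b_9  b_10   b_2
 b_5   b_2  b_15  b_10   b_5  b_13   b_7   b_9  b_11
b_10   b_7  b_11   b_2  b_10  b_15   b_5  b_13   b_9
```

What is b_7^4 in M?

b_7^1 = b_7
b_7^2 = b_7·b_7 = b_9
b_7^3 = b_9·b_7 = b_10
b_7^4 = b_10·b_7 = b_15
(Structurally, M here is isomorphic to the quaternion group Q_8.)

b_15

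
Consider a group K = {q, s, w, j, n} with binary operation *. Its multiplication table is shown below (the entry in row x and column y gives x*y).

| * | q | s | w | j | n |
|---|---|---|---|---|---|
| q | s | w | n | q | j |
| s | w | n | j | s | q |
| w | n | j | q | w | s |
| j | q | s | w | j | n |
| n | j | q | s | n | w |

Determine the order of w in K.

The identity element is j (its row matches the header).
w^1 = w
w^2 = w*w = q
w^3 = q*w = n
w^4 = n*w = s
w^5 = s*w = j
The first power of w equal to the identity is w^5, so ord(w) = 5.

5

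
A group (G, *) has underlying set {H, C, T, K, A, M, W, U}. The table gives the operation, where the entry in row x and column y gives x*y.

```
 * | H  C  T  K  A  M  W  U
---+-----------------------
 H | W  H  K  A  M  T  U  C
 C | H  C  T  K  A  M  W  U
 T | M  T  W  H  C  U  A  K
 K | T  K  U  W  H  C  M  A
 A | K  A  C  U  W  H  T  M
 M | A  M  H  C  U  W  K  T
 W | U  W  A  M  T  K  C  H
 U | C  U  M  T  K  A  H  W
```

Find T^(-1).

A

First locate the identity: row C matches the header, so C is the identity.
Scan row T for C: T*A = C. Hence T^(-1) = A.
(Structurally, G here is isomorphic to the quaternion group Q_8.)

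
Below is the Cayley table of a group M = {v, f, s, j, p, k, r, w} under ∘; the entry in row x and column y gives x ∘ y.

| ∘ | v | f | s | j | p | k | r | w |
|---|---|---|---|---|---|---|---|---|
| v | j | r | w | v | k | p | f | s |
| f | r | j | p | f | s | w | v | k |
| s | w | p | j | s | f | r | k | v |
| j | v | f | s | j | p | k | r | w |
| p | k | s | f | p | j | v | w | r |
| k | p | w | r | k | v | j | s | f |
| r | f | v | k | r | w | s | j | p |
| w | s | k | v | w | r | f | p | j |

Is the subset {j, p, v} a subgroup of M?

p ∘ v = k, which is not in {j, p, v}.
The subset is not closed under ∘, so it is not a subgroup.

No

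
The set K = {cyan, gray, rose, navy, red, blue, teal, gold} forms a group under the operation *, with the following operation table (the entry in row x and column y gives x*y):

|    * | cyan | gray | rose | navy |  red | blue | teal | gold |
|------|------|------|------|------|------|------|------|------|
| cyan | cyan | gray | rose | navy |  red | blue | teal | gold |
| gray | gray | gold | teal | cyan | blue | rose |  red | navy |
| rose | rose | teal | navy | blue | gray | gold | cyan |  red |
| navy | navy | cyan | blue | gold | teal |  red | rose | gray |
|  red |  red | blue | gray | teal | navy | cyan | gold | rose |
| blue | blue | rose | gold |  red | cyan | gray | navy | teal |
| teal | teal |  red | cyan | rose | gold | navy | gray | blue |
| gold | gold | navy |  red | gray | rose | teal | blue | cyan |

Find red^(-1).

First locate the identity: row cyan matches the header, so cyan is the identity.
Scan row red for cyan: red*blue = cyan. Hence red^(-1) = blue.

blue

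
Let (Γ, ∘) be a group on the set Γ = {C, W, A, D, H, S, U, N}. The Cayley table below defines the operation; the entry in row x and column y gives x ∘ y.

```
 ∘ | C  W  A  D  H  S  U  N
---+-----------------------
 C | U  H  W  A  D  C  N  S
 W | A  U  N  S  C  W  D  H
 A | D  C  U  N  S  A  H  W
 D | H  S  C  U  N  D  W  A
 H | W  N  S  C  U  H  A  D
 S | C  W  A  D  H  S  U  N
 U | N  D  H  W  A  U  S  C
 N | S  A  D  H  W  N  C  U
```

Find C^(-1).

N

First locate the identity: row S matches the header, so S is the identity.
Scan row C for S: C ∘ N = S. Hence C^(-1) = N.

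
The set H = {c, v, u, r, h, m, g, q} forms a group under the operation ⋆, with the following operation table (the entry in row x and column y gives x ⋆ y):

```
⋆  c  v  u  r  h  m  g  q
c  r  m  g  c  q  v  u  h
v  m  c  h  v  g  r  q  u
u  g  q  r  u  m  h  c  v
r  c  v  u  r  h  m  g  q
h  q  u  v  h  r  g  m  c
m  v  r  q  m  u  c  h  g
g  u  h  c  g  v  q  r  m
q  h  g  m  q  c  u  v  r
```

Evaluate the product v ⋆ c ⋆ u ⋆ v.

v ⋆ c = m
m ⋆ u = q
q ⋆ v = g
(Structurally, H here is isomorphic to the dihedral group D_4.)

g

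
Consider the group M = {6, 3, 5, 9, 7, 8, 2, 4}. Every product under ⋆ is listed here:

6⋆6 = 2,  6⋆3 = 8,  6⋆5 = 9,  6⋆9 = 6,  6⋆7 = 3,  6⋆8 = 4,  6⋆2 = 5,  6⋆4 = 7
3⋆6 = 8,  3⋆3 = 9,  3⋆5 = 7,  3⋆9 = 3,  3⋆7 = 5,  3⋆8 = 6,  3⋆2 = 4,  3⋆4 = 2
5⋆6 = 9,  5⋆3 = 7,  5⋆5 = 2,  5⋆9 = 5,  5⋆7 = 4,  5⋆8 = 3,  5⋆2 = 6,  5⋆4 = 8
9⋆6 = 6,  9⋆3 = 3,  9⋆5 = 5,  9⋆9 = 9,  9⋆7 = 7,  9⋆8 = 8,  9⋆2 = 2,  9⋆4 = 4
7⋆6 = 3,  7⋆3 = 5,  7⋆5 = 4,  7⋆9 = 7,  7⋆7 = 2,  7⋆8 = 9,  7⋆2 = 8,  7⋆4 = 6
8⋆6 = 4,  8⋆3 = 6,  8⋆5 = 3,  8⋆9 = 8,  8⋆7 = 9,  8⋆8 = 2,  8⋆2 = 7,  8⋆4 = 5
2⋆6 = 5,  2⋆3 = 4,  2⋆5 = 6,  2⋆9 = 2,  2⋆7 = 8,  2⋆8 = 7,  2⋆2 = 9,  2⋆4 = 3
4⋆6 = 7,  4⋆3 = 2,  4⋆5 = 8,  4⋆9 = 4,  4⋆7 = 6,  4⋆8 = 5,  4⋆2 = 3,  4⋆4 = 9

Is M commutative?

Check whether the table is symmetric across its main diagonal.
Every entry (row x, col y) equals the entry (row y, col x), so M is abelian.
(In fact M ≅ Z_2 x Z_4.)

Yes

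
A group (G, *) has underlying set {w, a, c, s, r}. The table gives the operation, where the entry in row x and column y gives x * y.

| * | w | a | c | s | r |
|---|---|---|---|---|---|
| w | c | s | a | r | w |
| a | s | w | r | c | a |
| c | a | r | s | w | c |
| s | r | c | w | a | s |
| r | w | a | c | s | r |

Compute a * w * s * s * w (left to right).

a

a * w = s
s * s = a
a * s = c
c * w = a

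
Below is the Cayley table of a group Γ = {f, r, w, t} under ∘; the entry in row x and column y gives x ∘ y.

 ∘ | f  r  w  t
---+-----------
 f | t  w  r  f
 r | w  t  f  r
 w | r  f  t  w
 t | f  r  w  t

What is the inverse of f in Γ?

f

First locate the identity: row t matches the header, so t is the identity.
Scan row f for t: f ∘ f = t. Hence f^(-1) = f.
(Structurally, Γ here is isomorphic to the Klein four-group V_4.)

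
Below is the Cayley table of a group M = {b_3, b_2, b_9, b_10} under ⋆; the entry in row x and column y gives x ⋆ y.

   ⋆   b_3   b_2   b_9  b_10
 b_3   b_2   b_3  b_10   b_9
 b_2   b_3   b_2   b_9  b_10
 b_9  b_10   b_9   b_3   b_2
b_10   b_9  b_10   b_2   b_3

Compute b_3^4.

b_2

b_3^1 = b_3
b_3^2 = b_3 ⋆ b_3 = b_2
b_3^3 = b_2 ⋆ b_3 = b_3
b_3^4 = b_3 ⋆ b_3 = b_2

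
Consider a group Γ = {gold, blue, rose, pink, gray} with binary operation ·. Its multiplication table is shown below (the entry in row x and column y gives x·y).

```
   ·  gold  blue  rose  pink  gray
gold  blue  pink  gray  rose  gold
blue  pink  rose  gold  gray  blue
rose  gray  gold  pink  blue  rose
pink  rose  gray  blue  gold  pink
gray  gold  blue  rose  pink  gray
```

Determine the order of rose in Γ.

5

The identity element is gray (its row matches the header).
rose^1 = rose
rose^2 = rose·rose = pink
rose^3 = pink·rose = blue
rose^4 = blue·rose = gold
rose^5 = gold·rose = gray
The first power of rose equal to the identity is rose^5, so ord(rose) = 5.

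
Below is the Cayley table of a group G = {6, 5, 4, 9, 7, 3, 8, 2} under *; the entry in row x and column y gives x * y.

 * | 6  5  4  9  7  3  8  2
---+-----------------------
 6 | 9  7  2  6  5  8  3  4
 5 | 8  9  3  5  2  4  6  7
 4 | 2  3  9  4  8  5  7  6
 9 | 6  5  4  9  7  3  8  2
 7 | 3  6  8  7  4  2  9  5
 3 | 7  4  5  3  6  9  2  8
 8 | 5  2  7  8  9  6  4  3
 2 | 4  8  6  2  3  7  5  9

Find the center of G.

An element z is central iff its row equals its column in the table.
For 8: 8 * 3 = 6 ≠ 2 = 3 * 8, so 8 ∉ Z.
Checking each element this way leaves Z(G) = {4, 9}.

{4, 9}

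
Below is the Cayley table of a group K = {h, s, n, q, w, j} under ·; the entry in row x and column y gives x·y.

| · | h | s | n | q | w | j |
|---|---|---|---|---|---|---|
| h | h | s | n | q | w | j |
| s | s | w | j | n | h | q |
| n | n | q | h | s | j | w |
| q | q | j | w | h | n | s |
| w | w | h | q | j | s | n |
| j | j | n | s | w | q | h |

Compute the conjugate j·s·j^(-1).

The identity is h. In row j, the entry h sits in column j, so j^(-1) = j.
j·s = n
n·j = w
(Structurally, K here is isomorphic to the symmetric group S_3.)

w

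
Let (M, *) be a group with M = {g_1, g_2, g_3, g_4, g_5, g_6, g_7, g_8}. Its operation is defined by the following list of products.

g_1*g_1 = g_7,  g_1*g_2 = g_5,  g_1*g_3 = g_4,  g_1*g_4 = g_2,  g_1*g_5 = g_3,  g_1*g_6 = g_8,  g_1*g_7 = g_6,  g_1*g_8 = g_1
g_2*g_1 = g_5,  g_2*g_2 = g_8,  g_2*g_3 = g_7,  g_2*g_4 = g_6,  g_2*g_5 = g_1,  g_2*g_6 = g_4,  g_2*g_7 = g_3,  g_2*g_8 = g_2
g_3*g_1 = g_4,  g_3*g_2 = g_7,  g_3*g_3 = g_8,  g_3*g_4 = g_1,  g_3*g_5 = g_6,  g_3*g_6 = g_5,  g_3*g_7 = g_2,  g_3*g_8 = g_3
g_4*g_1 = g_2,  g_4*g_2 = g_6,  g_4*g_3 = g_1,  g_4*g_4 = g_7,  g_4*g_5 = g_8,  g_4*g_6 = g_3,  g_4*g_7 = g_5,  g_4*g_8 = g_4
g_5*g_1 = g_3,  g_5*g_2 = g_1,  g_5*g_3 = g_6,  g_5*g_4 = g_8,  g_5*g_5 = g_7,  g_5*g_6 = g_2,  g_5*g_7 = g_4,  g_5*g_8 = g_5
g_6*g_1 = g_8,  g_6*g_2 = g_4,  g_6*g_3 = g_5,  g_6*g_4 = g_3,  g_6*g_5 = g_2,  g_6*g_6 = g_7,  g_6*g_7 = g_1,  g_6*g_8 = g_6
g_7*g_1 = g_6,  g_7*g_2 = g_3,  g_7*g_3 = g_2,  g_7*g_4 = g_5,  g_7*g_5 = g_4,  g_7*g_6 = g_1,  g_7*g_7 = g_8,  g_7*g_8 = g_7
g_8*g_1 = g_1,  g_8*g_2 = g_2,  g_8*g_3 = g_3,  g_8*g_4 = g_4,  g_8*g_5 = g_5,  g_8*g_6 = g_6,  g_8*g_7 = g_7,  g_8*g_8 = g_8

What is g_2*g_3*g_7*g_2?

g_2

g_2*g_3 = g_7
g_7*g_7 = g_8
g_8*g_2 = g_2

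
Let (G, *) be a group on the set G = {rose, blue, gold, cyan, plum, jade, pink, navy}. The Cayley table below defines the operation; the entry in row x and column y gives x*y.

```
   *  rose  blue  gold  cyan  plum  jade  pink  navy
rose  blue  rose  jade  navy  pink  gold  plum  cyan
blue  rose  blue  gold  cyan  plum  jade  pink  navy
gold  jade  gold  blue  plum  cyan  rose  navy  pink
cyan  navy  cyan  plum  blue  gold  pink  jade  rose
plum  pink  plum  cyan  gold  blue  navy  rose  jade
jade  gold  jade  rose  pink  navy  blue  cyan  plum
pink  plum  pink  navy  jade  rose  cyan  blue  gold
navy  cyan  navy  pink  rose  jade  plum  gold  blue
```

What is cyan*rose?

navy

Read row cyan, column rose: cyan*rose = navy.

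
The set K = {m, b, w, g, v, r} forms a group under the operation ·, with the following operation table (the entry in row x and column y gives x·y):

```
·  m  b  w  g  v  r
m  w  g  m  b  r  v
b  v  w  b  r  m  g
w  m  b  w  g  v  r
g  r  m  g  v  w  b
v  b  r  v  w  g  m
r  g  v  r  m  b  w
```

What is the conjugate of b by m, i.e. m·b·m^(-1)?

r

The identity is w. In row m, the entry w sits in column m, so m^(-1) = m.
m·b = g
g·m = r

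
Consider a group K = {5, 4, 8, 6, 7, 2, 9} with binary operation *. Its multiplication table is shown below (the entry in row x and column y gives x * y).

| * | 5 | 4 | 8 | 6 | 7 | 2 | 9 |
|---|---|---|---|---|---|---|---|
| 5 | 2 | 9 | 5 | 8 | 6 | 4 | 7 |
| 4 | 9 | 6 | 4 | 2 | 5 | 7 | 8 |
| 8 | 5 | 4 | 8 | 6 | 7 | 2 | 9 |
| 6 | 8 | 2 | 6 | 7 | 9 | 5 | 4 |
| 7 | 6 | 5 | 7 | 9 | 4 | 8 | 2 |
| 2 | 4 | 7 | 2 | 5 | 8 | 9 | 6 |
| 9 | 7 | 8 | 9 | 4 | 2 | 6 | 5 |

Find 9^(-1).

4

First locate the identity: row 8 matches the header, so 8 is the identity.
Scan row 9 for 8: 9 * 4 = 8. Hence 9^(-1) = 4.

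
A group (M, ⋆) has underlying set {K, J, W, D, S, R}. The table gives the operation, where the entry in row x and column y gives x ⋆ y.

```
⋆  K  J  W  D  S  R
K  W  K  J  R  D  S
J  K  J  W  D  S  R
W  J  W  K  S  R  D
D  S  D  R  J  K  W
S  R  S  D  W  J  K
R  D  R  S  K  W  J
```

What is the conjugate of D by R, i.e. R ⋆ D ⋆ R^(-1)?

S

The identity is J. In row R, the entry J sits in column R, so R^(-1) = R.
R ⋆ D = K
K ⋆ R = S
(Structurally, M here is isomorphic to the symmetric group S_3.)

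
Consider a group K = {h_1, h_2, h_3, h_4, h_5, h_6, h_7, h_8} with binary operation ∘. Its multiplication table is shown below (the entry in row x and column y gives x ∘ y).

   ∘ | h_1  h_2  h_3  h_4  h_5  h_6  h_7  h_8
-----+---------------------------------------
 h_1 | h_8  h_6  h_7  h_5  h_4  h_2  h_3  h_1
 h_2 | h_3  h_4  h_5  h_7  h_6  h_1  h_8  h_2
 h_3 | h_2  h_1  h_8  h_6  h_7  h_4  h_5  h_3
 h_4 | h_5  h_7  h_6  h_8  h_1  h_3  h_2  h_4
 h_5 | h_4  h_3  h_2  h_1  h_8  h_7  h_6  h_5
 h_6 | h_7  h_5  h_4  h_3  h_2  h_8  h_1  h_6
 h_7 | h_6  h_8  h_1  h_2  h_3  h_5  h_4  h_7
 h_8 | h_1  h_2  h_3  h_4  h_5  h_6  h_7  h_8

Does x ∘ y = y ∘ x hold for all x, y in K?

h_2 ∘ h_1 = h_3 but h_1 ∘ h_2 = h_6.
Since h_2 and h_1 do not commute, K is not abelian.

No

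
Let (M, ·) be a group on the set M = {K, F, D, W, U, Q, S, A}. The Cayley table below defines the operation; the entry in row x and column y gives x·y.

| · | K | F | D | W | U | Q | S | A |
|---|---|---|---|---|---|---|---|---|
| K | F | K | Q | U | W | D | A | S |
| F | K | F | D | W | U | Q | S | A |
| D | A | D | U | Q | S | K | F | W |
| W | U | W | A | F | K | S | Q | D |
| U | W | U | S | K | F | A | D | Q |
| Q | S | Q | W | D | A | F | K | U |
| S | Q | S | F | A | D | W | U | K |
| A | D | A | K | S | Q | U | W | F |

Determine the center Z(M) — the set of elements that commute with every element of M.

An element z is central iff its row equals its column in the table.
For S: S·W = A ≠ Q = W·S, so S ∉ Z.
Checking each element this way leaves Z(M) = {F, U}.
(Structurally, M here is isomorphic to the dihedral group D_4.)

{F, U}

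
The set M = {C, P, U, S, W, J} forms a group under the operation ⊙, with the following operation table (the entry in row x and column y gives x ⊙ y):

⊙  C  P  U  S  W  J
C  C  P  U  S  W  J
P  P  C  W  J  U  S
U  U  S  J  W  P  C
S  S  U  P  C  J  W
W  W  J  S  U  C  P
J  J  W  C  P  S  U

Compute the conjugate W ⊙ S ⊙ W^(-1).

The identity is C. In row W, the entry C sits in column W, so W^(-1) = W.
W ⊙ S = U
U ⊙ W = P

P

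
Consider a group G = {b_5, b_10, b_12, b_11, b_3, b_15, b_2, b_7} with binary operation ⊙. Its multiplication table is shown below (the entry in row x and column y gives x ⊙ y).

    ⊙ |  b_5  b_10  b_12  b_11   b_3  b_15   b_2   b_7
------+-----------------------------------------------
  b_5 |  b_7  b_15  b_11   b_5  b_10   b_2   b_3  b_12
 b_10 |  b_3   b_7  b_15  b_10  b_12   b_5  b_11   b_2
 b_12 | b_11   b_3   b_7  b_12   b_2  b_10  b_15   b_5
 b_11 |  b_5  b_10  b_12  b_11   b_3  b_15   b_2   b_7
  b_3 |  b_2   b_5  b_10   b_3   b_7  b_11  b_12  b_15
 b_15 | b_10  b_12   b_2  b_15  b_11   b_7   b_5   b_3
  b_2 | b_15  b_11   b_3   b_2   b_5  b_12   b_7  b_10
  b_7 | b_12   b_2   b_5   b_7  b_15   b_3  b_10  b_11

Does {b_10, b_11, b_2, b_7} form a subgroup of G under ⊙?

{b_10, b_11, b_2, b_7} contains the identity b_11.
Checking products: every product of two elements of {b_10, b_11, b_2, b_7} (read from the table) lies in {b_10, b_11, b_2, b_7}, so the set is closed.
In a finite group, a nonempty closed subset is a subgroup. So {b_10, b_11, b_2, b_7} ≤ G.

Yes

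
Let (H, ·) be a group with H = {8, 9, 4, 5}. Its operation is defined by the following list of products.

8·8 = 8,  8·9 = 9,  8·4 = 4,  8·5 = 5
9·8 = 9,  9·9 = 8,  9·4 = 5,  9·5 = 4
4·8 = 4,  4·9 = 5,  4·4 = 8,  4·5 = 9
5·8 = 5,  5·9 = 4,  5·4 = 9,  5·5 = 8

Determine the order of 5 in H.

2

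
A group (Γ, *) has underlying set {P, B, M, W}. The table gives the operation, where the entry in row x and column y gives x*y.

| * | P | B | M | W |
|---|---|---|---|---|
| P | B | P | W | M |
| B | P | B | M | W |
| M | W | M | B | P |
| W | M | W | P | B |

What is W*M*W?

W*M = P
P*W = M

M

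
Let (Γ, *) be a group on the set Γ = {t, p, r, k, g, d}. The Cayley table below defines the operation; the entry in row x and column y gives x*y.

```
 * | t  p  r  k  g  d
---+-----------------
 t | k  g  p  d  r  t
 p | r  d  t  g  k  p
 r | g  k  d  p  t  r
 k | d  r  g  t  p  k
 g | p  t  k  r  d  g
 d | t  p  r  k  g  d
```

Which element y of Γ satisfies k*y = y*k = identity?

t

First locate the identity: row d matches the header, so d is the identity.
Scan row k for d: k*t = d. Hence k^(-1) = t.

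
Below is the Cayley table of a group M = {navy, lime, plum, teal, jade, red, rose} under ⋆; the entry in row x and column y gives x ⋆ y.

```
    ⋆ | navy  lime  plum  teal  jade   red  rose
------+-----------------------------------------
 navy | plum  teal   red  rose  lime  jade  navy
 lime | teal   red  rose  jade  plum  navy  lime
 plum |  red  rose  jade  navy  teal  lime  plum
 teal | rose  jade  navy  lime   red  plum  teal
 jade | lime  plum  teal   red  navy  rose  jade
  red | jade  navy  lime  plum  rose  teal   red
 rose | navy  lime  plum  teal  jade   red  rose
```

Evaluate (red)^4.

lime

red^1 = red
red^2 = red ⋆ red = teal
red^3 = teal ⋆ red = plum
red^4 = plum ⋆ red = lime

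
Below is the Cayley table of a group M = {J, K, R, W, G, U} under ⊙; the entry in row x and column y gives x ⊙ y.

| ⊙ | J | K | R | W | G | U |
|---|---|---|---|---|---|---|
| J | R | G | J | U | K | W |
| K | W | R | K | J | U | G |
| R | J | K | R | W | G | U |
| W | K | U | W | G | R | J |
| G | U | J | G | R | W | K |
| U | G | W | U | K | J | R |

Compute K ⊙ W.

J

Read row K, column W: K ⊙ W = J.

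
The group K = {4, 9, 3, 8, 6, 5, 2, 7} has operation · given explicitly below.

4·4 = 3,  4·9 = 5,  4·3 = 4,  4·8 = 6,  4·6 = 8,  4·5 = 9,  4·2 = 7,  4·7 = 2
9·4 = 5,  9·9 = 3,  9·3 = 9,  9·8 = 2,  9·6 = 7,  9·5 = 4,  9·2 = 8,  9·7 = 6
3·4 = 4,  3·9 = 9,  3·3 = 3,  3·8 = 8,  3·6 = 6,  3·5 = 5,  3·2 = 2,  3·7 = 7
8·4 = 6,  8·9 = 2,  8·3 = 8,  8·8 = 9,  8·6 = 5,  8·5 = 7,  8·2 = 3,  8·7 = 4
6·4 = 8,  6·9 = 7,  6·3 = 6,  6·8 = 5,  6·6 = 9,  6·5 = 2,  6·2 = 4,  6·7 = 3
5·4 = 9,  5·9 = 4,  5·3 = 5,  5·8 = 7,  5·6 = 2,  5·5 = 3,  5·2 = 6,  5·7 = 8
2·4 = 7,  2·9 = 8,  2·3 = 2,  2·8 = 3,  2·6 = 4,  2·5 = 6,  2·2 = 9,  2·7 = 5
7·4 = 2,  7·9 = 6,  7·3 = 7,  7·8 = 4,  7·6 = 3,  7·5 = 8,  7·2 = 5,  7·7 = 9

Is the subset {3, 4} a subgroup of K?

{3, 4} contains the identity 3.
Checking products: every product of two elements of {3, 4} (read from the table) lies in {3, 4}, so the set is closed.
In a finite group, a nonempty closed subset is a subgroup. So {3, 4} ≤ K.
(Structurally, K here is isomorphic to Z_2 x Z_4.)

Yes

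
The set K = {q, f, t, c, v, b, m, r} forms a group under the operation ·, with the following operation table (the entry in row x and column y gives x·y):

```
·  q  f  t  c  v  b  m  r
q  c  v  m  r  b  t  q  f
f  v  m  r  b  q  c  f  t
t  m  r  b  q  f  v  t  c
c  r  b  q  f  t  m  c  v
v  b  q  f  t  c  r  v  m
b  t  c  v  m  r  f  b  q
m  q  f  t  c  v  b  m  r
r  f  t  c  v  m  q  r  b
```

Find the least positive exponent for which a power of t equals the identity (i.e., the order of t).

8

The identity element is m (its row matches the header).
t^1 = t
t^2 = t·t = b
t^3 = b·t = v
t^4 = v·t = f
t^5 = f·t = r
t^6 = r·t = c
t^7 = c·t = q
t^8 = q·t = m
The first power of t equal to the identity is t^8, so ord(t) = 8.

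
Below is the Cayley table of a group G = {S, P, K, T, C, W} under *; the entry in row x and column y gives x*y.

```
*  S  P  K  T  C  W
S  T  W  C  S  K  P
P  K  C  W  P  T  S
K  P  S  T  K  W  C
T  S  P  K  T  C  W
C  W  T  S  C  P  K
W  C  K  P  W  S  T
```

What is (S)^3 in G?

S

S^1 = S
S^2 = S*S = T
S^3 = T*S = S
(Structurally, G here is isomorphic to the symmetric group S_3.)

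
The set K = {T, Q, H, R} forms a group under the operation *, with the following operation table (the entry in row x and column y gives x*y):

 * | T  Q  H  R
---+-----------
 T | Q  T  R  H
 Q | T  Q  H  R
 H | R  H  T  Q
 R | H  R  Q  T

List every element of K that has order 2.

Identity is Q. Compute the order of each non-identity element by repeated multiplication:
  T: T → Q  (order 2)
  H: H → T → R → Q  (order 4)
  R: R → T → H → Q  (order 4)
Elements of order 2: {T}.

{T}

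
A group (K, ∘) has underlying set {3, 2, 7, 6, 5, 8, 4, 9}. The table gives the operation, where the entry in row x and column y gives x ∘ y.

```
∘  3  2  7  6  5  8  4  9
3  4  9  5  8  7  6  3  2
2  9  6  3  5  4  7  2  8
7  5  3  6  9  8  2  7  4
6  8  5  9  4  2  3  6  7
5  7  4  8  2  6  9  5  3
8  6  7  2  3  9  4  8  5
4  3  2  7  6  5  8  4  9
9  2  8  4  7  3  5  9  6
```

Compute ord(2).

The identity element is 4 (its row matches the header).
2^1 = 2
2^2 = 2 ∘ 2 = 6
2^3 = 6 ∘ 2 = 5
2^4 = 5 ∘ 2 = 4
The first power of 2 equal to the identity is 2^4, so ord(2) = 4.

4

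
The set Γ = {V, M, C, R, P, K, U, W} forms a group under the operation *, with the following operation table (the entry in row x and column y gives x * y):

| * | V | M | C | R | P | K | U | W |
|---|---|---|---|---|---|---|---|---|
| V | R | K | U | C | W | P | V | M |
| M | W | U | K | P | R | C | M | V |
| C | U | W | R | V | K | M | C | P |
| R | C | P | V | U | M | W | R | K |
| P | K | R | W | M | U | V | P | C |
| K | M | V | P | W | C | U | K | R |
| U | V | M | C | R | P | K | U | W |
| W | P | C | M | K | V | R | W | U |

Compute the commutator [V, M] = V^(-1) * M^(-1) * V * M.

R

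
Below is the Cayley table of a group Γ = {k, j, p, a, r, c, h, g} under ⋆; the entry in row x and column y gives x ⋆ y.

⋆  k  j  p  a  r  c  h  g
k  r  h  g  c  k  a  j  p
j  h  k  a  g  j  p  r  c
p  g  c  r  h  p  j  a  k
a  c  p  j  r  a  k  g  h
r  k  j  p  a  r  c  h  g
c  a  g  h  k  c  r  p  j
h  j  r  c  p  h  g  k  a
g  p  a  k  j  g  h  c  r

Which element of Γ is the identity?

r

The identity e satisfies e ⋆ x = x for all x, so its row in the table reproduces the column headers.
Row r reads: k, j, p, a, r, c, h, g — exactly the header order. So r is the identity.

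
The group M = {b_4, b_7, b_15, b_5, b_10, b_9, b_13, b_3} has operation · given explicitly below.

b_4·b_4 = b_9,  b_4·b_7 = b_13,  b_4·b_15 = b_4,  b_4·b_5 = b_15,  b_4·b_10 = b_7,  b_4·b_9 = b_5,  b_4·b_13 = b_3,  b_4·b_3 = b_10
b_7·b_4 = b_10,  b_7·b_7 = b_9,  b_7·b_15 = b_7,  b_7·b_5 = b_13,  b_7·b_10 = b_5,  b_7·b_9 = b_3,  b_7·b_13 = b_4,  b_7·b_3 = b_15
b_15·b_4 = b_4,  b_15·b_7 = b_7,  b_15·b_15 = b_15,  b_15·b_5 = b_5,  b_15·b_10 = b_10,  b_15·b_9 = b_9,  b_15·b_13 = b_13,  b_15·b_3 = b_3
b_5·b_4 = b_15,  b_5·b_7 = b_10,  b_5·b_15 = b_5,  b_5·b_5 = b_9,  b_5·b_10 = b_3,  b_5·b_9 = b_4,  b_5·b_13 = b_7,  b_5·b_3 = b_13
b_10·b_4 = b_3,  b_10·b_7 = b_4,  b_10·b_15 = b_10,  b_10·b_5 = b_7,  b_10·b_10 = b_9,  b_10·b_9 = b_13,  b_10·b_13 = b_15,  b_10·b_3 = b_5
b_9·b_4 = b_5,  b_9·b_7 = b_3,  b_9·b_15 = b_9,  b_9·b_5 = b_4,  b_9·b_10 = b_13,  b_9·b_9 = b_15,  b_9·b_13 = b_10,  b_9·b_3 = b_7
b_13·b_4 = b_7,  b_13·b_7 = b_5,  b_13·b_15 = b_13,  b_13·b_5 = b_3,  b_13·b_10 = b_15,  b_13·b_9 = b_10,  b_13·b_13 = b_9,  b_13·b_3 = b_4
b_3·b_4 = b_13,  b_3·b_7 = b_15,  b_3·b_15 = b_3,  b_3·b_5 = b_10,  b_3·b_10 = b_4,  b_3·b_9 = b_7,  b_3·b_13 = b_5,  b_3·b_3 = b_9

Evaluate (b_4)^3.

b_5

b_4^1 = b_4
b_4^2 = b_4·b_4 = b_9
b_4^3 = b_9·b_4 = b_5
(Structurally, M here is isomorphic to the quaternion group Q_8.)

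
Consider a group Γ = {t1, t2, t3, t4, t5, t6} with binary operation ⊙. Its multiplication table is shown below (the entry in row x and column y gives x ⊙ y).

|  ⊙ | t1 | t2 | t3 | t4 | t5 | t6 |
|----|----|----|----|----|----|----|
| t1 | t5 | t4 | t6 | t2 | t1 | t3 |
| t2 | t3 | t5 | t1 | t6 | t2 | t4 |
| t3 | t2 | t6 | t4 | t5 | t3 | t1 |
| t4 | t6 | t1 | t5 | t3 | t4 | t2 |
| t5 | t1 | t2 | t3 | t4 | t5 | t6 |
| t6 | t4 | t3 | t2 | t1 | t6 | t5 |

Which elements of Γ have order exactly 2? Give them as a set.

{t1, t2, t6}

Identity is t5. Compute the order of each non-identity element by repeated multiplication:
  t1: t1 → t5  (order 2)
  t2: t2 → t5  (order 2)
  t3: t3 → t4 → t5  (order 3)
  t4: t4 → t3 → t5  (order 3)
  t6: t6 → t5  (order 2)
Elements of order 2: {t1, t2, t6}.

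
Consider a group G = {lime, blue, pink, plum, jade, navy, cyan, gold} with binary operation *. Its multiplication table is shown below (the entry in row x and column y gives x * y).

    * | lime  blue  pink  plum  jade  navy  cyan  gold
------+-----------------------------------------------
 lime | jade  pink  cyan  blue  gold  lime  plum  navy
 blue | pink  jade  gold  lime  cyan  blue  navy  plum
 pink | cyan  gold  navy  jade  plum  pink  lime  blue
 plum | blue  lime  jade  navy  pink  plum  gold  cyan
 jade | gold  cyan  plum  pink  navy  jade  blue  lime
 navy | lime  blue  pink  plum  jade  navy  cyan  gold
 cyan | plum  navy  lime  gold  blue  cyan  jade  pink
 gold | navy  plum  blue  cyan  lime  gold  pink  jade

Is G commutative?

Check whether the table is symmetric across its main diagonal.
Every entry (row x, col y) equals the entry (row y, col x), so G is abelian.

Yes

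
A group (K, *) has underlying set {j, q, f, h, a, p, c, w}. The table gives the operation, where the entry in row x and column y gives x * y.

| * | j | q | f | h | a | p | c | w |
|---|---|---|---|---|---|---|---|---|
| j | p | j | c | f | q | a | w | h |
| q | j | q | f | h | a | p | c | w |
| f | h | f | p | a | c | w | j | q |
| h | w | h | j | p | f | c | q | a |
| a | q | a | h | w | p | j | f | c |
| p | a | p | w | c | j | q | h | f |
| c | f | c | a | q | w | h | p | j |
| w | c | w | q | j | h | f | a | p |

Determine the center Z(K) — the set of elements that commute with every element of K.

An element z is central iff its row equals its column in the table.
For j: j * w = h ≠ c = w * j, so j ∉ Z.
Checking each element this way leaves Z(K) = {p, q}.

{p, q}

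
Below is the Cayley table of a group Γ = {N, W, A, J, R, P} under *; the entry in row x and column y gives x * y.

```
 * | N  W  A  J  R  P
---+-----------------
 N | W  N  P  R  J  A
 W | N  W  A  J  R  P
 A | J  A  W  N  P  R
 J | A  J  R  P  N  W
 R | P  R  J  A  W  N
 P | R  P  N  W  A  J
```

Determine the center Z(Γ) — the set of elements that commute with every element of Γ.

{W}

An element z is central iff its row equals its column in the table.
For J: J * N = A ≠ R = N * J, so J ∉ Z.
Checking each element this way leaves Z(Γ) = {W}.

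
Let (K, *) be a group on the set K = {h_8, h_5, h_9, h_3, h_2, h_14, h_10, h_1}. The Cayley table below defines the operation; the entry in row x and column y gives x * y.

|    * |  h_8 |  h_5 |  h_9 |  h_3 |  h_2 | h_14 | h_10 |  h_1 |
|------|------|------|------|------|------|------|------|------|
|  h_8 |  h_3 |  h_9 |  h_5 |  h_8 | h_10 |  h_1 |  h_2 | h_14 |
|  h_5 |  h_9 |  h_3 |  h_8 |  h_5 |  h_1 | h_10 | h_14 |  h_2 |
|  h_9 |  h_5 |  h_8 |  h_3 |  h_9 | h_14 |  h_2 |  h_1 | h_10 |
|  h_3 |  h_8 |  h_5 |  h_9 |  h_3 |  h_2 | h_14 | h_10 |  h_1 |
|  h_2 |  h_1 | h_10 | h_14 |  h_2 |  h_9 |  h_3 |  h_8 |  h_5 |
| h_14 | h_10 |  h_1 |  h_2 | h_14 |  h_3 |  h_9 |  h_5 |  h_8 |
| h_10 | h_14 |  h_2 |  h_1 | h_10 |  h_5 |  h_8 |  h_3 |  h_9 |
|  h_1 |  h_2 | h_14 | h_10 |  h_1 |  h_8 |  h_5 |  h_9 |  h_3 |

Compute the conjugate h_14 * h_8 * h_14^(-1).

h_5

The identity is h_3. In row h_14, the entry h_3 sits in column h_2, so h_14^(-1) = h_2.
h_14 * h_8 = h_10
h_10 * h_2 = h_5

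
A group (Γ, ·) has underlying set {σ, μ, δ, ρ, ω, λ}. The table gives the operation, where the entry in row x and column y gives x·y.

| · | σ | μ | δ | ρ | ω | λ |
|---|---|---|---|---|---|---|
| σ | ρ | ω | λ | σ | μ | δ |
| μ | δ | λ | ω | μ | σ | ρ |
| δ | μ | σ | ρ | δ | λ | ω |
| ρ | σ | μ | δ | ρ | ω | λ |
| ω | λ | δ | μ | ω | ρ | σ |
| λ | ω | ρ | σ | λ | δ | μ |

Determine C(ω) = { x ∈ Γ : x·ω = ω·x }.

Compare row ω with column ω entry by entry.
σ·ω = μ but ω·σ = λ, so σ does not.
Collecting the elements that commute with ω: C(ω) = {ρ, ω}.

{ρ, ω}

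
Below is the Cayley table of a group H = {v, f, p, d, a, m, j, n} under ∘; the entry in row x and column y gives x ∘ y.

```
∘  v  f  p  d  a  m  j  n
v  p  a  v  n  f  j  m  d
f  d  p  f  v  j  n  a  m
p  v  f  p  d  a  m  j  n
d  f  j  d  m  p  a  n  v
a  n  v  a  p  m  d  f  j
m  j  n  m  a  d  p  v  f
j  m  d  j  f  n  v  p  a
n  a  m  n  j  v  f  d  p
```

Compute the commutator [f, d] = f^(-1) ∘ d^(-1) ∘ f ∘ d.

Identity is p; from the table f^(-1) = f and d^(-1) = a.
f ∘ a = j
j ∘ f = d
d ∘ d = m

m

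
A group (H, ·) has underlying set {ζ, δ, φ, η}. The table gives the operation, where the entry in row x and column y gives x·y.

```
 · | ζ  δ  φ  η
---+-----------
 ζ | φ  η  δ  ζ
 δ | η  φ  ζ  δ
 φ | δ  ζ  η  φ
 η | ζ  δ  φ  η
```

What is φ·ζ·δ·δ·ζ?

φ·ζ = δ
δ·δ = φ
φ·δ = ζ
ζ·ζ = φ

φ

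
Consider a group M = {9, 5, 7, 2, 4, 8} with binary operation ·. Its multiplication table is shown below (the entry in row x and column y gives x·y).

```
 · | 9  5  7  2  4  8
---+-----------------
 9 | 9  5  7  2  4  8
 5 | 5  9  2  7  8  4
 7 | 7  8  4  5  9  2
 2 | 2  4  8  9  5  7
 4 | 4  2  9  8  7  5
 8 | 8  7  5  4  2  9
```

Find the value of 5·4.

Read row 5, column 4: 5·4 = 8.
(Structurally, M here is isomorphic to the symmetric group S_3.)

8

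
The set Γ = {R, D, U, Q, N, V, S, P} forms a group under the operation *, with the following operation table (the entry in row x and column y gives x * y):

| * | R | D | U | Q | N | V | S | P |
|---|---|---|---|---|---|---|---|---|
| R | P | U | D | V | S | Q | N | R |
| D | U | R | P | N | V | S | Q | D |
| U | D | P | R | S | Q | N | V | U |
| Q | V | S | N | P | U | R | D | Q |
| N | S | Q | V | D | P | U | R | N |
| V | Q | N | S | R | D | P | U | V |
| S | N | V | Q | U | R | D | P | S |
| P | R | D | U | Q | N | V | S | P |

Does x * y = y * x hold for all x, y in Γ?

D * S = Q but S * D = V.
Since D and S do not commute, Γ is not abelian.

No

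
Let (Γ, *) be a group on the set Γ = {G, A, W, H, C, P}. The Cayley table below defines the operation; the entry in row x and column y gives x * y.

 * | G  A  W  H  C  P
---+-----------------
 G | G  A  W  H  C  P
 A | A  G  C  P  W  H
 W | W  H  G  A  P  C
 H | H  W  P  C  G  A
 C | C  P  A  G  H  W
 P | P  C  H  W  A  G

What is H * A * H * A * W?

W

H * A = W
W * H = A
A * A = G
G * W = W
(Structurally, Γ here is isomorphic to the symmetric group S_3.)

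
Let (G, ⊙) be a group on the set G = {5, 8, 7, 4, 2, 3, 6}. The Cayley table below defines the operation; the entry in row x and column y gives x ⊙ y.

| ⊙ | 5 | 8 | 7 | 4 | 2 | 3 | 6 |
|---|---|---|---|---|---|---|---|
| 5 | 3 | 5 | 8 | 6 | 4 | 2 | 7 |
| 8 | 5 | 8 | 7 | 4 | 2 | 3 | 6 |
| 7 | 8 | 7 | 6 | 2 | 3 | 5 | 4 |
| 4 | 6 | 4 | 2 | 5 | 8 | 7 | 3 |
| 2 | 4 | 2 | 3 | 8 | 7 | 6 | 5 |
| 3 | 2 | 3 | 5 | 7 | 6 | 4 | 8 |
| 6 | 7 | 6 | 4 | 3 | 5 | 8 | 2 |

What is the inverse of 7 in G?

First locate the identity: row 8 matches the header, so 8 is the identity.
Scan row 7 for 8: 7 ⊙ 5 = 8. Hence 7^(-1) = 5.

5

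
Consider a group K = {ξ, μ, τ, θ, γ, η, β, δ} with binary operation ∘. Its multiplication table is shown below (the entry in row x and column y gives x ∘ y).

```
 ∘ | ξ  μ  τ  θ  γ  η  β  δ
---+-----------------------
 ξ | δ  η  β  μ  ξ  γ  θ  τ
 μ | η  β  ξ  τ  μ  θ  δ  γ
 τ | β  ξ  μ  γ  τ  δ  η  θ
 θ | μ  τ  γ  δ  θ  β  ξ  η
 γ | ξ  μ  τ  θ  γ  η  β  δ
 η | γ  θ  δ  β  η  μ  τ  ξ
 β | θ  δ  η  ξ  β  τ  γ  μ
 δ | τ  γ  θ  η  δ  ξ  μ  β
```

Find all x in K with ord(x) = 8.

{η, θ, ξ, τ}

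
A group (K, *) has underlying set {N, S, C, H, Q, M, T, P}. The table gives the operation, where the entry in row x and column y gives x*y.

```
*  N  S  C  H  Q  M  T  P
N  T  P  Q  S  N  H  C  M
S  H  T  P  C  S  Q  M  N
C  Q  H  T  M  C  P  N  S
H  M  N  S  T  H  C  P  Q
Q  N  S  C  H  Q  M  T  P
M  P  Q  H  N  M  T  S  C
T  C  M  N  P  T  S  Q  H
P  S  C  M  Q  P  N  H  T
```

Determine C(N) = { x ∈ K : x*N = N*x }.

Compare row N with column N entry by entry.
C*N = Q = N*C, so C commutes with N.
P*N = S but N*P = M, so P does not.
Collecting the elements that commute with N: C(N) = {C, N, Q, T}.

{C, N, Q, T}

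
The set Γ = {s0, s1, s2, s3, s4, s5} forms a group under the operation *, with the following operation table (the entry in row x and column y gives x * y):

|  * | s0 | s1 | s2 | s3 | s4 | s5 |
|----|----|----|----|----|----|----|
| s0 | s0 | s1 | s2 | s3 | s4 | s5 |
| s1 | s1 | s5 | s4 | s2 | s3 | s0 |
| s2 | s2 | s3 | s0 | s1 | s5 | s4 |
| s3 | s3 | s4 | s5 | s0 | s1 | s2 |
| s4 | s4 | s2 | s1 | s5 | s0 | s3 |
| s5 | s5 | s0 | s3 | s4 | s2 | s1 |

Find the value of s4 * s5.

s3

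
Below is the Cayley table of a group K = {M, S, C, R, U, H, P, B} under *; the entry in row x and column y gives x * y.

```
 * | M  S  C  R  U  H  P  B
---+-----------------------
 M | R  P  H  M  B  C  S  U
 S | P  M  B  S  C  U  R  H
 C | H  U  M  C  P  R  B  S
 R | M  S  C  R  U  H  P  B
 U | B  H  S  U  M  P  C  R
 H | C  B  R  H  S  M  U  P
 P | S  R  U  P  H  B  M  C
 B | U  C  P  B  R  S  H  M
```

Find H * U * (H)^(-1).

B

The identity is R. In row H, the entry R sits in column C, so H^(-1) = C.
H * U = S
S * C = B
(Structurally, K here is isomorphic to the quaternion group Q_8.)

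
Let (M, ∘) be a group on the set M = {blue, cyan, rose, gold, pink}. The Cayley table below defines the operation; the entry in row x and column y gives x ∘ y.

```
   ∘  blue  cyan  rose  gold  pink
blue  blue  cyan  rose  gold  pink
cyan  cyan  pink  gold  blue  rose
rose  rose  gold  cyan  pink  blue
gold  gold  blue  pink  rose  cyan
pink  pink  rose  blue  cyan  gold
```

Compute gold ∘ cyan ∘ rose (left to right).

rose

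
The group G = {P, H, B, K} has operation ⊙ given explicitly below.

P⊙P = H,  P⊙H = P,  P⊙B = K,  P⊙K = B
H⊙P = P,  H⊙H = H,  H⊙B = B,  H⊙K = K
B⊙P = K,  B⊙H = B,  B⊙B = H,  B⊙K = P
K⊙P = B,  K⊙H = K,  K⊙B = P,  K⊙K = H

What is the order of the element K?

2

The identity element is H (its row matches the header).
K^1 = K
K^2 = K ⊙ K = H
The first power of K equal to the identity is K^2, so ord(K) = 2.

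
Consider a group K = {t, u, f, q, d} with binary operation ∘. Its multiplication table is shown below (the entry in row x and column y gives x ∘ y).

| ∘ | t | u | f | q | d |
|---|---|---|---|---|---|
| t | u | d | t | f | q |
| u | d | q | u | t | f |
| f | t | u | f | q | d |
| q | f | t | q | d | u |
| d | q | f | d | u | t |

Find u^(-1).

d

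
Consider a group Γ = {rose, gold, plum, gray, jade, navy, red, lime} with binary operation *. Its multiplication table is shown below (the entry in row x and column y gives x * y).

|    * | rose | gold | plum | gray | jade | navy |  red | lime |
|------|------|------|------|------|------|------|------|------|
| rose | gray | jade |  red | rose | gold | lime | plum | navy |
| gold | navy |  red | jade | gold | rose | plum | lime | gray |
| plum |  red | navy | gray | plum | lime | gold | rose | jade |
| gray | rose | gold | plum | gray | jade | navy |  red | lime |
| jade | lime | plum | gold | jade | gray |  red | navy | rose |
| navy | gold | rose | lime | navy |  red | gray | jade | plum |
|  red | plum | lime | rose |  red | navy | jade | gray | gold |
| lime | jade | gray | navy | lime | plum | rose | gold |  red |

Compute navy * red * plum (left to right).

gold

navy * red = jade
jade * plum = gold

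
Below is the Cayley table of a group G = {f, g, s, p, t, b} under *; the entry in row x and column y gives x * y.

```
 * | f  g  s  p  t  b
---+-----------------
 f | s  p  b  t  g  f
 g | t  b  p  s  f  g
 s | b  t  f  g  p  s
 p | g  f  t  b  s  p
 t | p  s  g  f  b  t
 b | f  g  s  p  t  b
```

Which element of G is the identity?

The identity e satisfies e * x = x for all x, so its row in the table reproduces the column headers.
Row b reads: f, g, s, p, t, b — exactly the header order. So b is the identity.
(Structurally, G here is isomorphic to the symmetric group S_3.)

b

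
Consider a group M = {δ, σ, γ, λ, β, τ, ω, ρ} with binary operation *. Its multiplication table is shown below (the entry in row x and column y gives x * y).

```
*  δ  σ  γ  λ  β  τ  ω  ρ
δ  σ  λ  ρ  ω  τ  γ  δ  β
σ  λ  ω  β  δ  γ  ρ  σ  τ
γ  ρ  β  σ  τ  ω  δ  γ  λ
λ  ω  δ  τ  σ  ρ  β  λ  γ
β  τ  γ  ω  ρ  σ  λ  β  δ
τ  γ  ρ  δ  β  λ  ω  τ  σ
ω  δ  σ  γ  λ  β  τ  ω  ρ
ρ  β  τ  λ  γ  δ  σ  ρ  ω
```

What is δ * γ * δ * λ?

δ * γ = ρ
ρ * δ = β
β * λ = ρ
(Structurally, M here is isomorphic to Z_2 x Z_4.)

ρ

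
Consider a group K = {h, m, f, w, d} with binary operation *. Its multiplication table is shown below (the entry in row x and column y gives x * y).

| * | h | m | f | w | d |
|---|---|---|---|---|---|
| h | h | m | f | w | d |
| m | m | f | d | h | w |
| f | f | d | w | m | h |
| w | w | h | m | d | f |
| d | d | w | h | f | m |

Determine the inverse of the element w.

m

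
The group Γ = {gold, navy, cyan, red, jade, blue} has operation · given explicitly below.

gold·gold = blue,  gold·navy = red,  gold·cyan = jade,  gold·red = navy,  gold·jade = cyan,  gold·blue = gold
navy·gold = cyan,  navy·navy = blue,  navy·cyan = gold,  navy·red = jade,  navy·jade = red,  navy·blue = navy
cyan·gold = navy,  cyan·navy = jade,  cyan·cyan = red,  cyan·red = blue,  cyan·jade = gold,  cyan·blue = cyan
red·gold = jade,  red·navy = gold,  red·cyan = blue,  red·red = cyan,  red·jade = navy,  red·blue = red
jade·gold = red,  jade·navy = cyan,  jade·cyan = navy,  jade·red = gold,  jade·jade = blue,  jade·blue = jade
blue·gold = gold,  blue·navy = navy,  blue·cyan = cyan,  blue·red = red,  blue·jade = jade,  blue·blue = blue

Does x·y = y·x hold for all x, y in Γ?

cyan·jade = gold but jade·cyan = navy.
Since cyan and jade do not commute, Γ is not abelian.

No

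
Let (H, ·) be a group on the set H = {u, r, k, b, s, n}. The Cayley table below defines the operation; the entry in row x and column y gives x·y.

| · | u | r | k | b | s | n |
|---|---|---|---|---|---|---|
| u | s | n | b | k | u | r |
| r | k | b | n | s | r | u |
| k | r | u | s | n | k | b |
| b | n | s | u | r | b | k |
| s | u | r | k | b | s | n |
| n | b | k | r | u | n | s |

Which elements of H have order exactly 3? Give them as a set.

{b, r}

Identity is s. Compute the order of each non-identity element by repeated multiplication:
  u: u → s  (order 2)
  r: r → b → s  (order 3)
  k: k → s  (order 2)
  b: b → r → s  (order 3)
  n: n → s  (order 2)
Elements of order 3: {b, r}.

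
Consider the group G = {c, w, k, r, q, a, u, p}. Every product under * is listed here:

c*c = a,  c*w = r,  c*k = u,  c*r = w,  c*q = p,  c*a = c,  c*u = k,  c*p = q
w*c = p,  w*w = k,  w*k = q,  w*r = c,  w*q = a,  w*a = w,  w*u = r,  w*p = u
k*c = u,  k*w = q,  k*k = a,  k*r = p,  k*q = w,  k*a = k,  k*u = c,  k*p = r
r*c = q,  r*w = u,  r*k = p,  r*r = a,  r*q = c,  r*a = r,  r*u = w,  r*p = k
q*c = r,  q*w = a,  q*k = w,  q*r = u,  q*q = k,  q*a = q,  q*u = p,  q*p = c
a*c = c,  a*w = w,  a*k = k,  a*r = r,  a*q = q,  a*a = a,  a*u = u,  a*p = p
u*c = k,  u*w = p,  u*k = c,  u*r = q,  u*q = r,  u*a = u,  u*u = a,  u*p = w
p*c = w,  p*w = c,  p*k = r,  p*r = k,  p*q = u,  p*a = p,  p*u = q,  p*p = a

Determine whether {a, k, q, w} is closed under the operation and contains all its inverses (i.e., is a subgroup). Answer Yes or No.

Yes

{a, k, q, w} contains the identity a.
Checking products: every product of two elements of {a, k, q, w} (read from the table) lies in {a, k, q, w}, so the set is closed.
In a finite group, a nonempty closed subset is a subgroup. So {a, k, q, w} ≤ G.
(Structurally, G here is isomorphic to the dihedral group D_4.)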